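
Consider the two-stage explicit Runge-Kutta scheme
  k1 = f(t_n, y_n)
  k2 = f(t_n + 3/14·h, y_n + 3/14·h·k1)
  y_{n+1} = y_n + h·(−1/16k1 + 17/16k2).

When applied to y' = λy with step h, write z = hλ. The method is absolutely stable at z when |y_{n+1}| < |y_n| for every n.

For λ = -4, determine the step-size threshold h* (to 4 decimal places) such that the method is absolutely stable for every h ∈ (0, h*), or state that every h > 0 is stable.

Set f=λy, z=hλ:
  k1=λy_n ⇒ h·k1=z·y_n;  k2=λ(1+3/14z)y_n ⇒ h·k2=z(1+3/14z)y_n
  y_{n+1}/y_n = 1 − 1/16z + 17/16z(1+3/14z) = 1 + z + 51/224z²
  ⇒ R(z) = 1 + z + 51/224z².

Find x<0 with |R(x)|<1.
x=-1.69: |R|=0.0397
R=1: x+51/224x²=0 ⇒ x=−224/51=-4.3922; min R=1−1/(4·51/224)=-0.0980>−1
Confirm numerically:
  x=-3.979: |R|=0.62571 <1
  x=-3.886: |R|=0.55217 <1
  x=-3.798: |R|=0.48622 <1
  x=-2.613: |R|=0.05846 <1
  x=-4.858: |R|=1.51525 >1
  x=-4.573: |R|=1.18829 >1
  x=-4.531: |R|=1.14323 >1
Stable set (-4.3922, 0).

(-4.3922,0); λ=-4 ⇒ h* = (224/51)/4 = 1.0980.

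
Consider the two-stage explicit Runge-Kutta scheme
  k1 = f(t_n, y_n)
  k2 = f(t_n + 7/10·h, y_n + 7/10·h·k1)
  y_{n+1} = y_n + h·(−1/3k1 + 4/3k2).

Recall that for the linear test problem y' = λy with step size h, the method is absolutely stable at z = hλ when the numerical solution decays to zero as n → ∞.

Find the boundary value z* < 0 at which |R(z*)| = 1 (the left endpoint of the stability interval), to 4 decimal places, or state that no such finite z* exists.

left endpoint -1.0714.

With y'=λy (z=hλ):
  k1=λy_n ⇒ h·k1=z·y_n;  k2=λ(1+7/10z)y_n ⇒ h·k2=z(1+7/10z)y_n
  y_{n+1}/y_n = 1 − 1/3z + 4/3z(1+7/10z) = 1 + z + 14/15z²
  ⇒ R(z) = 1 + z + 14/15z².

Need |R(x)|<1, x<0.
x=-0.53: |R|=0.7322
R=1: x+14/15x²=0 ⇒ x=−15/14=-1.0714; min R=1−1/(4·14/15)=0.7321>−1
Confirm numerically:
  x=-0.959: |R|=0.89937 <1
  x=-0.812: |R|=0.80339 <1
  x=-0.543: |R|=0.73219 <1
  x=-0.489: |R|=0.73418 <1
  x=-1.365: |R|=1.37401 >1
  x=-1.187: |R|=1.12804 >1
  x=-1.105: |R|=1.03462 >1
Interval (-1.0714, 0).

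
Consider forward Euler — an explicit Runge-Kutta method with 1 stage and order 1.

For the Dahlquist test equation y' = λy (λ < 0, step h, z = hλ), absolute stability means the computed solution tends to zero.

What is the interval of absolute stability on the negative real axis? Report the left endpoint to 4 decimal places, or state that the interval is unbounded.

(-2.0000, 0).

Set f=λy, z=hλ:
  order 1, 1-stage ⇒ R(z)=1+z
  (e.g. R(-0.47)=0.53000, |R|=0.53000)

Solve |R(x)|<1 on ℝ⁻.
x=-0.47: |R|=0.5300
|R(-1.43)|=0.4300 |R(-1.33)|=0.3300 |R(-1.27)|=0.2700
Bisect:
  x_lo=-2.6170 |R|=1.6170  x_hi=-0.1044 |R|=0.8956
  mid=-1.36066 |R|=0.36066 →hi
  mid=-1.98882 |R|=0.98882 →hi
  mid=-2.30290 |R|=1.30290 →lo
  mid=-2.14586 |R|=1.14586 →lo
  mid=-2.06734 |R|=1.06734 →lo
  mid=-2.02808 |R|=1.02808 →lo
  mid=-2.00845 |R|=1.00845 →lo
  ...
  [-2.00001,-1.99986] ⇒ x*=-2.0000
So |R|<1 on (-2.0000, 0).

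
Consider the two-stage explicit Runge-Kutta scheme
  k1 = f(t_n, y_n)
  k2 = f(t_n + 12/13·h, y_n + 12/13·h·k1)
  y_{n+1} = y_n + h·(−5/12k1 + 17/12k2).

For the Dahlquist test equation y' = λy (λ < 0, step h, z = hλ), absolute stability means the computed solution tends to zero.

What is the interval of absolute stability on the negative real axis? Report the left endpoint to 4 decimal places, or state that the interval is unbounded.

With y'=λy (z=hλ):
  k1=λy_n ⇒ h·k1=z·y_n;  k2=λ(1+12/13z)y_n ⇒ h·k2=z(1+12/13z)y_n
  y_{n+1}/y_n = 1 − 5/12z + 17/12z(1+12/13z) = 1 + z + 17/13z²
  Hence R(z) = 1 + z + 17/13z².

Find x<0 with |R(x)|<1.
x=-0.95: |R|=1.2302
R=1: x+17/13x²=0 ⇒ x=−13/17=-0.7647; min R=1−1/(4·17/13)=0.8088>−1
Confirm numerically:
  x=-0.622: |R|=0.88393 <1
  x=-0.595: |R|=0.86796 <1
  x=-0.491: |R|=0.82426 <1
  x=-0.358: |R|=0.80960 <1
  x=-1.106: |R|=1.49362 >1
  x=-0.923: |R|=1.19106 >1
So |R|<1 on (-0.7647, 0).

(-0.7647, 0).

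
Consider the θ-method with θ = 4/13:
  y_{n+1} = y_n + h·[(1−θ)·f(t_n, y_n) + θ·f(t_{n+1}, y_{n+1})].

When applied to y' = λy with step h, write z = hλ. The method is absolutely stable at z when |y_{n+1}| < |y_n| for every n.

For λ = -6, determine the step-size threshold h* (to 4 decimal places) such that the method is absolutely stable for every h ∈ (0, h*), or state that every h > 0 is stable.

Test eqn y'=λy, z=hλ:
  y_{n+1} = y_n + z·[9/13·y_n + 4/13·y_{n+1}] ⇒ (1 − 4/13z)y_{n+1} = (1 + 9/13z)y_n
  ⇒ R(z) = (1 + 9/13z)/(1 − 4/13z).

Boundary: |R(x)|=1, x<0.
x=-0.84: |R|=0.3325
R=−1: 1+9/13x = −1+4/13x ⇒ -5/13x=2 ⇒ x=2/(-5/13)=-5.2000
Confirm numerically:
  x=-5.099: |R|=0.98488 <1
  x=-4.672: |R|=0.91669 <1
  x=-4.513: |R|=0.88938 <1
  x=-2.651: |R|=0.46005 <1
  x=-5.638: |R|=1.06160 >1
  x=-5.271: |R|=1.01042 >1
Stable set (-5.2000, 0).

(-5.2000,0); λ=-6 ⇒ h* = (26/5)/6 = 0.8667.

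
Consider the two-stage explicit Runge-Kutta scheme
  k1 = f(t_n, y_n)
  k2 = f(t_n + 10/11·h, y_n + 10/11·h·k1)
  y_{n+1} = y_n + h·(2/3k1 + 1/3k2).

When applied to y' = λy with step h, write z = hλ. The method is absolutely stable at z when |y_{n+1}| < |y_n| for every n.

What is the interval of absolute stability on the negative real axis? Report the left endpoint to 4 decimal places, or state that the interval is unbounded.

z∈(-3.3000,0).

Test eqn y'=λy, z=hλ:
  k1=λy_n ⇒ h·k1=z·y_n;  k2=λ(1+10/11z)y_n ⇒ h·k2=z(1+10/11z)y_n
  y_{n+1}/y_n = 1 + 2/3z + 1/3z(1+10/11z) = 1 + z + 10/33z²
  ⇒ R(z) = 1 + z + 10/33z².

Solve |R(x)|<1 on ℝ⁻.
x=-0.34: |R|=0.6950
R=1: x+10/33x²=0 ⇒ x=−33/10=-3.3000; min R=1−1/(4·10/33)=0.1750>−1
Confirm numerically:
  x=-2.926: |R|=0.66839 <1
  x=-2.403: |R|=0.34682 <1
  x=-1.912: |R|=0.19580 <1
  x=-1.345: |R|=0.20319 <1
  x=-3.639: |R|=1.37382 >1
  x=-3.424: |R|=1.12866 >1
  x=-3.361: |R|=1.06213 >1
So |R|<1 on (-3.3000, 0).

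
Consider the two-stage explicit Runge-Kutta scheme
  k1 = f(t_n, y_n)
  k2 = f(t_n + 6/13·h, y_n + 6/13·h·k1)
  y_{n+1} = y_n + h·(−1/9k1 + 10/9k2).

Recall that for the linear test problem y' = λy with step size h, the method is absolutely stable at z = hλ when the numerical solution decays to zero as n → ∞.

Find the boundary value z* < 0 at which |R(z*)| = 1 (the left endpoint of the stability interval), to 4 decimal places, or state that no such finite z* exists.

With y'=λy (z=hλ):
  k1=λy_n ⇒ h·k1=z·y_n;  k2=λ(1+6/13z)y_n ⇒ h·k2=z(1+6/13z)y_n
  y_{n+1}/y_n = 1 − 1/9z + 10/9z(1+6/13z) = 1 + z + 20/39z²
  R(z) = 1 + z + 20/39z².

Find x<0 with |R(x)|<1.
x=-1.6: |R|=0.7128
R=1: x+20/39x²=0 ⇒ x=−39/20=-1.9500; min R=1−1/(4·20/39)=0.5125>−1
Confirm numerically:
  x=-1.650: |R|=0.74615 <1
  x=-1.516: |R|=0.66259 <1
  x=-1.507: |R|=0.65764 <1
  x=-0.921: |R|=0.51400 <1
  x=-2.299: |R|=1.41146 >1
  x=-2.191: |R|=1.27079 >1
  x=-2.112: |R|=1.17546 >1
Stable set (-1.9500, 0).

left endpoint -1.9500.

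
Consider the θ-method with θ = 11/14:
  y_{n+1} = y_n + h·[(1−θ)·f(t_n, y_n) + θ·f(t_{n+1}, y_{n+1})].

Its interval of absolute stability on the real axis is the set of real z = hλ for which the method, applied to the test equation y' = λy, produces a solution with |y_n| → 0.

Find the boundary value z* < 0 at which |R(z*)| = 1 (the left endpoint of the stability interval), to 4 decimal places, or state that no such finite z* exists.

(−∞, 0) — no finite endpoint.

Set f=λy, z=hλ:
  y_{n+1} = y_n + z·[3/14·y_n + 11/14·y_{n+1}] ⇒ (1 − 11/14z)y_{n+1} = (1 + 3/14z)y_n
  so R(z) = (1 + 3/14z)/(1 − 11/14z).

Solve |R(x)|<1 on ℝ⁻.
x=-1.65: |R|=0.2815
x=-2: |R|=0.2222
x=-10: |R|=0.1290
x=-100: |R|=0.2567
θ=11/14≥1/2 ⇒ |1+3/14x|<|1−11/14x| ∀x<0 ⇒ stable on all of ℝ⁻.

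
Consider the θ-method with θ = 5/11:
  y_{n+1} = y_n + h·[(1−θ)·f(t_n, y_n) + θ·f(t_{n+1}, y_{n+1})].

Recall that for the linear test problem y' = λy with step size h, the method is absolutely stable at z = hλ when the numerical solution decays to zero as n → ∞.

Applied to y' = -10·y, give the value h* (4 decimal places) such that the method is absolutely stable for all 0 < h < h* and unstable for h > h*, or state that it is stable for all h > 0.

(-22.0000,0); λ=-10 ⇒ h* = (22)/10 = 2.2000.

With y'=λy (z=hλ):
  y_{n+1} = y_n + z·[6/11·y_n + 5/11·y_{n+1}] ⇒ (1 − 5/11z)y_{n+1} = (1 + 6/11z)y_n
  R(z) = (1 + 6/11z)/(1 − 5/11z).

Boundary: |R(x)|=1, x<0.
x=-1.03: |R|=0.2985
R=−1: 1+6/11x = −1+5/11x ⇒ -1/11x=2 ⇒ x=2/(-1/11)=-22.0000
Confirm numerically:
  x=-18.482: |R|=0.96598 <1
  x=-13.934: |R|=0.90001 <1
  x=-9.888: |R|=0.79960 <1
  x=-22.437: |R|=1.00355 >1
  x=-22.343: |R|=1.00280 >1
  x=-22.265: |R|=1.00217 >1
Interval (-22.0000, 0).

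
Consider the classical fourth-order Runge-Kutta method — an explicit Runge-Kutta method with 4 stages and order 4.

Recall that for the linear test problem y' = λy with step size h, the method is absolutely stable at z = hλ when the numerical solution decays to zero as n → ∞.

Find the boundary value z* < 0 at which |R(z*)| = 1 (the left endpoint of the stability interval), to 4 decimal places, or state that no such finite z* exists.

z* = -2.7853.

Test eqn y'=λy, z=hλ:
  order 4, 4-stage ⇒ R(z)=1+z+z^2/2+z^3/6+z^4/24
  (e.g. R(-1.6)=0.27040, |R|=0.27040)

Solve |R(x)|<1 on ℝ⁻.
x=-1.6: |R|=0.2704
|R(-1.81)|=0.2870 |R(-1.03)|=0.3652 |R(-0.55)|=0.5773
Bisect:
  x_lo=-3.1811 |R|=1.7801  x_hi=-0.1972 |R|=0.8210
  mid=-1.68915 |R|=0.27341 →hi
  mid=-2.43510 |R|=0.58825 →hi
  mid=-2.80808 |R|=1.03490 →lo
  mid=-2.62159 |R|=0.77997 →hi
  mid=-2.71483 |R|=0.89886 →hi
  mid=-2.76146 |R|=0.96465 →hi
  mid=-2.78477 |R|=0.99921 →hi
  mid=-2.79642 |R|=1.01691 →lo
  ...
  [-2.78531,-2.78513] ⇒ x*=-2.7853
Interval (-2.7853, 0).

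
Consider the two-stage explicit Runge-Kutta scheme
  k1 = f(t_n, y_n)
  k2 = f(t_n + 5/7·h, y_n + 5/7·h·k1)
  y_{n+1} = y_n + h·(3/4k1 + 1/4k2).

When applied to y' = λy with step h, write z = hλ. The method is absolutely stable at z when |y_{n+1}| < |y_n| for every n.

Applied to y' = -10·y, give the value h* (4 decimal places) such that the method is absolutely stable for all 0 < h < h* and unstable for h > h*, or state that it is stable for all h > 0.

(-5.6000,0); λ=-10 ⇒ h* = (28/5)/10 = 0.5600.

With y'=λy (z=hλ):
  k1=λy_n ⇒ h·k1=z·y_n;  k2=λ(1+5/7z)y_n ⇒ h·k2=z(1+5/7z)y_n
  y_{n+1}/y_n = 1 + 3/4z + 1/4z(1+5/7z) = 1 + z + 5/28z²
  so R(z) = 1 + z + 5/28z².

Find x<0 with |R(x)|<1.
x=-1.57: |R|=0.1298
R=1: x+5/28x²=0 ⇒ x=−28/5=-5.6000; min R=1−1/(4·5/28)=-0.4000>−1
Confirm numerically:
  x=-5.573: |R|=0.97313 <1
  x=-4.291: |R|=0.00302 <1
  x=-3.428: |R|=0.32957 <1
  x=-6.116: |R|=1.56355 >1
  x=-5.824: |R|=1.23296 >1
  x=-5.747: |R|=1.15086 >1
Interval (-5.6000, 0).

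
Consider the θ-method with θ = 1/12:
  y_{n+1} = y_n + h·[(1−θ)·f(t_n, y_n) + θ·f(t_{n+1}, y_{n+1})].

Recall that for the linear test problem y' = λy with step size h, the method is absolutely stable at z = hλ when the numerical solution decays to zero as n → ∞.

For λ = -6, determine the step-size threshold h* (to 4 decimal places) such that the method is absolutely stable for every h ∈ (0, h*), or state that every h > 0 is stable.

(-2.4000,0); λ=-6 ⇒ h* = (12/5)/6 = 0.4000.

On y'=λy, z=hλ:
  y_{n+1} = y_n + z·[11/12·y_n + 1/12·y_{n+1}] ⇒ (1 − 1/12z)y_{n+1} = (1 + 11/12z)y_n
  R(z) = (1 + 11/12z)/(1 − 1/12z).

Find x<0 with |R(x)|<1.
x=-0.43: |R|=0.5849
R=−1: 1+11/12x = −1+1/12x ⇒ -5/6x=2 ⇒ x=2/(-5/6)=-2.4000
Confirm numerically:
  x=-1.850: |R|=0.60289 <1
  x=-1.703: |R|=0.49135 <1
  x=-1.486: |R|=0.32226 <1
  x=-1.440: |R|=0.28571 <1
  x=-2.895: |R|=1.33233 >1
  x=-2.667: |R|=1.18204 >1
Interval (-2.4000, 0).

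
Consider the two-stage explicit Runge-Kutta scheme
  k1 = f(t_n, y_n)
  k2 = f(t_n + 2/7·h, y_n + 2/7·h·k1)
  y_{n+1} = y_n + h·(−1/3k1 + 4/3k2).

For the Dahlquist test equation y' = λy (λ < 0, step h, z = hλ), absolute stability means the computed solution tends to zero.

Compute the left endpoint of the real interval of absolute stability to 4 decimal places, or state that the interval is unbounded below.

Test eqn y'=λy, z=hλ:
  k1=λy_n ⇒ h·k1=z·y_n;  k2=λ(1+2/7z)y_n ⇒ h·k2=z(1+2/7z)y_n
  y_{n+1}/y_n = 1 − 1/3z + 4/3z(1+2/7z) = 1 + z + 8/21z²
  R(z) = 1 + z + 8/21z².

Solve |R(x)|<1 on ℝ⁻.
x=-0.65: |R|=0.5110
R=1: x+8/21x²=0 ⇒ x=−21/8=-2.6250; min R=1−1/(4·8/21)=0.3438>−1
Confirm numerically:
  x=-1.566: |R|=0.36823 <1
  x=-1.531: |R|=0.36194 <1
  x=-1.437: |R|=0.34965 <1
  x=-1.300: |R|=0.34381 <1
  x=-3.117: |R|=1.58421 >1
  x=-2.721: |R|=1.09951 >1
So |R|<1 on (-2.6250, 0).

z* = -2.6250.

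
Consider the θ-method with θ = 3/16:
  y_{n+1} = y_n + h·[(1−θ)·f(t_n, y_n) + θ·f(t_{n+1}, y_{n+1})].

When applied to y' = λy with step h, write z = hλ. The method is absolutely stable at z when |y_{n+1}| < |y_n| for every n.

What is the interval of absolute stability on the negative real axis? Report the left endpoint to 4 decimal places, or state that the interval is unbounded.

(-3.2000, 0).

Set f=λy, z=hλ:
  y_{n+1} = y_n + z·[13/16·y_n + 3/16·y_{n+1}] ⇒ (1 − 3/16z)y_{n+1} = (1 + 13/16z)y_n
  so R(z) = (1 + 13/16z)/(1 − 3/16z).

Boundary: |R(x)|=1, x<0.
x=-0.73: |R|=0.3579
R=−1: 1+13/16x = −1+3/16x ⇒ -5/8x=2 ⇒ x=2/(-5/8)=-3.2000
Confirm numerically:
  x=-2.809: |R|=0.83993 <1
  x=-2.584: |R|=0.74065 <1
  x=-2.524: |R|=0.71322 <1
  x=-2.057: |R|=0.48446 <1
  x=-3.784: |R|=1.21351 >1
  x=-3.498: |R|=1.11248 >1
  x=-3.431: |R|=1.08786 >1
So |R|<1 on (-3.2000, 0).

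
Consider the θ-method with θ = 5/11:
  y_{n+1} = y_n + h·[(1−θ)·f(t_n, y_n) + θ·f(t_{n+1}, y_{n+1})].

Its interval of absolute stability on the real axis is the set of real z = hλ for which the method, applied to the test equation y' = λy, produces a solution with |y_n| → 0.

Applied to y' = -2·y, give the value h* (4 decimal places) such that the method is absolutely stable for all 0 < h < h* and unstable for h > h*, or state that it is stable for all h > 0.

(-22.0000,0); λ=-2 ⇒ h* = (22)/2 = 11.0000.

Test eqn y'=λy, z=hλ:
  y_{n+1} = y_n + z·[6/11·y_n + 5/11·y_{n+1}] ⇒ (1 − 5/11z)y_{n+1} = (1 + 6/11z)y_n
  Hence R(z) = (1 + 6/11z)/(1 − 5/11z).

Boundary: |R(x)|=1, x<0.
x=-1.57: |R|=0.0838
R=−1: 1+6/11x = −1+5/11x ⇒ -1/11x=2 ⇒ x=2/(-1/11)=-22.0000
Confirm numerically:
  x=-18.566: |R|=0.96693 <1
  x=-17.608: |R|=0.95565 <1
  x=-12.166: |R|=0.86309 <1
  x=-9.250: |R|=0.77729 <1
  x=-22.534: |R|=1.00432 >1
  x=-22.503: |R|=1.00407 >1
  x=-22.029: |R|=1.00024 >1
So |R|<1 on (-22.0000, 0).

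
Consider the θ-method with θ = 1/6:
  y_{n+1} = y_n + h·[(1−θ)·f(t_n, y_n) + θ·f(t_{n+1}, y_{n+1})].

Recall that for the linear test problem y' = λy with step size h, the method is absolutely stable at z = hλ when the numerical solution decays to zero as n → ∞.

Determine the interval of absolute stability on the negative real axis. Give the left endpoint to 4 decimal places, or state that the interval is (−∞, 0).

(-3.0000, 0).

Set f=λy, z=hλ:
  y_{n+1} = y_n + z·[5/6·y_n + 1/6·y_{n+1}] ⇒ (1 − 1/6z)y_{n+1} = (1 + 5/6z)y_n
  R(z) = (1 + 5/6z)/(1 − 1/6z).

Need |R(x)|<1, x<0.
x=-1.51: |R|=0.2064
R=−1: 1+5/6x = −1+1/6x ⇒ -2/3x=2 ⇒ x=2/(-2/3)=-3.0000
Confirm numerically:
  x=-2.250: |R|=0.63636 <1
  x=-2.202: |R|=0.61083 <1
  x=-1.840: |R|=0.40816 <1
  x=-1.225: |R|=0.01730 <1
  x=-3.393: |R|=1.16736 >1
  x=-3.263: |R|=1.11357 >1
Interval (-3.0000, 0).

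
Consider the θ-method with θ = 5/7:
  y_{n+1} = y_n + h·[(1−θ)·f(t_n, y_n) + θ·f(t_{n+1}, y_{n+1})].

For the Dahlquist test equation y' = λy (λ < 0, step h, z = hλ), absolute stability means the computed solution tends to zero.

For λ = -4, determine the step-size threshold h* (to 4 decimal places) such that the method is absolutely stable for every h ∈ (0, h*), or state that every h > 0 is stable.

unbounded; (−∞, 0). Any h>0 works for λ=-4.

On y'=λy, z=hλ:
  y_{n+1} = y_n + z·[2/7·y_n + 5/7·y_{n+1}] ⇒ (1 − 5/7z)y_{n+1} = (1 + 2/7z)y_n
  R(z) = (1 + 2/7z)/(1 − 5/7z).

Find x<0 with |R(x)|<1.
x=-1.1: |R|=0.3840
x=-2: |R|=0.1765
x=-10: |R|=0.2281
x=-100: |R|=0.3807
θ=5/7≥1/2 ⇒ |1+2/7x|<|1−5/7x| ∀x<0 ⇒ interval (−∞,0).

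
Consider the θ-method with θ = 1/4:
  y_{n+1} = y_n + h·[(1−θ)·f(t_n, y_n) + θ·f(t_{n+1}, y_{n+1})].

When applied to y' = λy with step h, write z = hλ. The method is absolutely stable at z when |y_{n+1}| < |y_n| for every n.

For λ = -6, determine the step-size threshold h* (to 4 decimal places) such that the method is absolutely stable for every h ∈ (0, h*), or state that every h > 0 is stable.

On y'=λy, z=hλ:
  y_{n+1} = y_n + z·[3/4·y_n + 1/4·y_{n+1}] ⇒ (1 − 1/4z)y_{n+1} = (1 + 3/4z)y_n
  Hence R(z) = (1 + 3/4z)/(1 − 1/4z).

Boundary: |R(x)|=1, x<0.
x=-0.67: |R|=0.4261
R=−1: 1+3/4x = −1+1/4x ⇒ -1/2x=2 ⇒ x=2/(-1/2)=-4.0000
Confirm numerically:
  x=-3.957: |R|=0.98919 <1
  x=-3.610: |R|=0.89750 <1
  x=-3.193: |R|=0.77562 <1
  x=-4.535: |R|=1.12537 >1
  x=-4.241: |R|=1.05849 >1
Stable set (-4.0000, 0).

(-4.0000,0); λ=-6 ⇒ h* = (4)/6 = 0.6667.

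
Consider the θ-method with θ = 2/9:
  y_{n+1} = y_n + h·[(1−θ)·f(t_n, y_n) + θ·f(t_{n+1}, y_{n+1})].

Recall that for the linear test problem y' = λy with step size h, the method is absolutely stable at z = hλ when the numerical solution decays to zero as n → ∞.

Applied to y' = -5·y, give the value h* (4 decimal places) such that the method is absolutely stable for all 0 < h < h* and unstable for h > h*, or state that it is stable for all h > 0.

(-3.6000,0); λ=-5 ⇒ h* = (18/5)/5 = 0.7200.

Set f=λy, z=hλ:
  y_{n+1} = y_n + z·[7/9·y_n + 2/9·y_{n+1}] ⇒ (1 − 2/9z)y_{n+1} = (1 + 7/9z)y_n
  so R(z) = (1 + 7/9z)/(1 − 2/9z).

Solve |R(x)|<1 on ℝ⁻.
x=-1.6: |R|=0.1803
R=−1: 1+7/9x = −1+2/9x ⇒ -5/9x=2 ⇒ x=2/(-5/9)=-3.6000
Confirm numerically:
  x=-3.292: |R|=0.90118 <1
  x=-3.212: |R|=0.87422 <1
  x=-2.890: |R|=0.75981 <1
  x=-1.453: |R|=0.09835 <1
  x=-4.175: |R|=1.16571 >1
  x=-3.710: |R|=1.03350 >1
  x=-3.698: |R|=1.02989 >1
So |R|<1 on (-3.6000, 0).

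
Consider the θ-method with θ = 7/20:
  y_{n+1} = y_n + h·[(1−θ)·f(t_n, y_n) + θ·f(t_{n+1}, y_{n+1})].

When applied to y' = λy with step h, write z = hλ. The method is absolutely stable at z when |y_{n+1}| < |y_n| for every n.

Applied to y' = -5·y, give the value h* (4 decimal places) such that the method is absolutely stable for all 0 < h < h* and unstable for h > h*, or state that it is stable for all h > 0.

On y'=λy, z=hλ:
  y_{n+1} = y_n + z·[13/20·y_n + 7/20·y_{n+1}] ⇒ (1 − 7/20z)y_{n+1} = (1 + 13/20z)y_n
  ⇒ R(z) = (1 + 13/20z)/(1 − 7/20z).

Need |R(x)|<1, x<0.
x=-1.76: |R|=0.0891
R=−1: 1+13/20x = −1+7/20x ⇒ -3/10x=2 ⇒ x=2/(-3/10)=-6.6667
Confirm numerically:
  x=-6.100: |R|=0.94577 <1
  x=-4.381: |R|=0.72933 <1
  x=-4.270: |R|=0.71177 <1
  x=-2.736: |R|=0.39763 <1
  x=-7.109: |R|=1.03804 >1
  x=-6.827: |R|=1.01419 >1
  x=-6.690: |R|=1.00209 >1
Interval (-6.6667, 0).

(-6.6667,0); λ=-5 ⇒ h* = (20/3)/5 = 1.3333.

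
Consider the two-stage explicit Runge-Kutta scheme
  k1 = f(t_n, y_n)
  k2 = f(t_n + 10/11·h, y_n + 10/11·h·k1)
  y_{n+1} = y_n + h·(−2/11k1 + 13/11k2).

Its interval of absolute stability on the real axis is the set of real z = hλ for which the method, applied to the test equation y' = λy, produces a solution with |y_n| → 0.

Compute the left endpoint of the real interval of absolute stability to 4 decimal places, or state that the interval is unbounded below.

Test eqn y'=λy, z=hλ:
  k1=λy_n ⇒ h·k1=z·y_n;  k2=λ(1+10/11z)y_n ⇒ h·k2=z(1+10/11z)y_n
  y_{n+1}/y_n = 1 − 2/11z + 13/11z(1+10/11z) = 1 + z + 130/121z²
  ⇒ R(z) = 1 + z + 130/121z².

Find x<0 with |R(x)|<1.
x=-0.51: |R|=0.7694
R=1: x+130/121x²=0 ⇒ x=−121/130=-0.9308; min R=1−1/(4·130/121)=0.7673>−1
Confirm numerically:
  x=-0.875: |R|=0.94757 <1
  x=-0.567: |R|=0.77840 <1
  x=-0.482: |R|=0.76760 <1
  x=-1.150: |R|=1.27087 >1
  x=-1.040: |R|=1.12205 >1
  x=-0.963: |R|=1.03335 >1
Stable set (-0.9308, 0).

z* = -0.9308.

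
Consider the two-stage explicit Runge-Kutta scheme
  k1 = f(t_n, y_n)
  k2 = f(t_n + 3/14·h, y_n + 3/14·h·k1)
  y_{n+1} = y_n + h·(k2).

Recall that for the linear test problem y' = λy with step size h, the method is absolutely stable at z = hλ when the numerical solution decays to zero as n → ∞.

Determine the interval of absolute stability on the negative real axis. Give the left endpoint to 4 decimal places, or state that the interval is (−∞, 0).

(-4.6667, 0).

Set f=λy, z=hλ:
  k1=λy_n ⇒ h·k1=z·y_n;  k2=λ(1+3/14z)y_n ⇒ h·k2=z(1+3/14z)y_n
  y_{n+1}/y_n = 1 + z(1+3/14z) = 1 + z + 3/14z²
  so R(z) = 1 + z + 3/14z².

Find x<0 with |R(x)|<1.
x=-0.51: |R|=0.5457
R=1: x+3/14x²=0 ⇒ x=−14/3=-4.6667; min R=1−1/(4·3/14)=-0.1667>−1
Confirm numerically:
  x=-3.816: |R|=0.30440 <1
  x=-3.271: |R|=0.02174 <1
  x=-2.599: |R|=0.15154 <1
  x=-2.591: |R|=0.15244 <1
  x=-5.133: |R|=1.51293 >1
  x=-4.693: |R|=1.02648 >1
So |R|<1 on (-4.6667, 0).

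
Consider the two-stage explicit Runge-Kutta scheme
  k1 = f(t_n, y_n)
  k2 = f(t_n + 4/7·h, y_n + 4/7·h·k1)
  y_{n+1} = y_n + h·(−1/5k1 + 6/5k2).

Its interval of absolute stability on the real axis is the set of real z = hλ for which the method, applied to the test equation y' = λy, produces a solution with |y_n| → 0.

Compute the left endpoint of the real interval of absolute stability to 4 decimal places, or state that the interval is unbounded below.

left endpoint -1.4583.

Set f=λy, z=hλ:
  k1=λy_n ⇒ h·k1=z·y_n;  k2=λ(1+4/7z)y_n ⇒ h·k2=z(1+4/7z)y_n
  y_{n+1}/y_n = 1 − 1/5z + 6/5z(1+4/7z) = 1 + z + 24/35z²
  Hence R(z) = 1 + z + 24/35z².

Solve |R(x)|<1 on ℝ⁻.
x=-0.57: |R|=0.6528
R=1: x+24/35x²=0 ⇒ x=−35/24=-1.4583; min R=1−1/(4·24/35)=0.6354>−1
Confirm numerically:
  x=-1.295: |R|=0.85496 <1
  x=-0.774: |R|=0.63679 <1
  x=-0.635: |R|=0.64150 <1
  x=-1.922: |R|=1.61109 >1
  x=-1.607: |R|=1.16382 >1
Stable set (-1.4583, 0).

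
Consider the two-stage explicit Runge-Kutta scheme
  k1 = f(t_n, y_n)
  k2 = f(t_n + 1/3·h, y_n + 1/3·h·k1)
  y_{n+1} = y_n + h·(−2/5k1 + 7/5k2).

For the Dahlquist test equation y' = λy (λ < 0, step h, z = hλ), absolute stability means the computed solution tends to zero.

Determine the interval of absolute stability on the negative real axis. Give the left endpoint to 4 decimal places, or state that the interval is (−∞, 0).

Test eqn y'=λy, z=hλ:
  k1=λy_n ⇒ h·k1=z·y_n;  k2=λ(1+1/3z)y_n ⇒ h·k2=z(1+1/3z)y_n
  y_{n+1}/y_n = 1 − 2/5z + 7/5z(1+1/3z) = 1 + z + 7/15z²
  so R(z) = 1 + z + 7/15z².

Find x<0 with |R(x)|<1.
x=-0.86: |R|=0.4851
R=1: x+7/15x²=0 ⇒ x=−15/7=-2.1429; min R=1−1/(4·7/15)=0.4643>−1
Confirm numerically:
  x=-2.063: |R|=0.92312 <1
  x=-1.756: |R|=0.68298 <1
  x=-0.926: |R|=0.47416 <1
  x=-2.687: |R|=1.68232 >1
  x=-2.451: |R|=1.35245 >1
  x=-2.425: |R|=1.31929 >1
Stable set (-2.1429, 0).

(-2.1429, 0).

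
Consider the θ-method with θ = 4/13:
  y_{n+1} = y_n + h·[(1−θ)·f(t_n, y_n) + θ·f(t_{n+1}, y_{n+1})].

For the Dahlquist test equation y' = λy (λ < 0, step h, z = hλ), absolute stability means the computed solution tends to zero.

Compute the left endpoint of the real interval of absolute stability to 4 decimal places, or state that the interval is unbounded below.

On y'=λy, z=hλ:
  y_{n+1} = y_n + z·[9/13·y_n + 4/13·y_{n+1}] ⇒ (1 − 4/13z)y_{n+1} = (1 + 9/13z)y_n
  Hence R(z) = (1 + 9/13z)/(1 − 4/13z).

Boundary: |R(x)|=1, x<0.
x=-1.74: |R|=0.1333
R=−1: 1+9/13x = −1+4/13x ⇒ -5/13x=2 ⇒ x=2/(-5/13)=-5.2000
Confirm numerically:
  x=-4.698: |R|=0.92105 <1
  x=-3.595: |R|=0.70690 <1
  x=-2.597: |R|=0.44352 <1
  x=-2.202: |R|=0.31264 <1
  x=-5.738: |R|=1.07482 >1
  x=-5.614: |R|=1.05838 >1
  x=-5.389: |R|=1.02735 >1
Interval (-5.2000, 0).

left endpoint -5.2000.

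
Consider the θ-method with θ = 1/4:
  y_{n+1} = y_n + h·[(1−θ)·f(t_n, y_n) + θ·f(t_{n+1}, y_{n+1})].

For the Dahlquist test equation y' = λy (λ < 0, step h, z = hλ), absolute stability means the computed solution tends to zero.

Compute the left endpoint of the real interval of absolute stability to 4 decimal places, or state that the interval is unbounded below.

Set f=λy, z=hλ:
  y_{n+1} = y_n + z·[3/4·y_n + 1/4·y_{n+1}] ⇒ (1 − 1/4z)y_{n+1} = (1 + 3/4z)y_n
  so R(z) = (1 + 3/4z)/(1 − 1/4z).

Find x<0 with |R(x)|<1.
x=-1.15: |R|=0.1068
R=−1: 1+3/4x = −1+1/4x ⇒ -1/2x=2 ⇒ x=2/(-1/2)=-4.0000
Confirm numerically:
  x=-3.406: |R|=0.83959 <1
  x=-3.391: |R|=0.83520 <1
  x=-2.423: |R|=0.50895 <1
  x=-2.239: |R|=0.43549 <1
  x=-4.224: |R|=1.05447 >1
  x=-4.132: |R|=1.03246 >1
  x=-4.128: |R|=1.03150 >1
Stable set (-4.0000, 0).

left endpoint -4.0000.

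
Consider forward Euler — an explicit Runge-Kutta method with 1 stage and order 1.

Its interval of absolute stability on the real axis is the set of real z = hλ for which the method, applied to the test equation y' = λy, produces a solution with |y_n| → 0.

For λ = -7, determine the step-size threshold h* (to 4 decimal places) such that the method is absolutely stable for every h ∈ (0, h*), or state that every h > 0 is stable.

Set f=λy, z=hλ:
  order 1, 1-stage ⇒ R(z)=1+z
  (e.g. R(-0.78)=0.22000, |R|=0.22000)

Need |R(x)|<1, x<0.
x=-0.78: |R|=0.2200
|R(-2.03)|=1.0300 |R(-1.75)|=0.7500 |R(-0.52)|=0.4800
Bisect:
  x_lo=-2.3129 |R|=1.3129  x_hi=-0.3268 |R|=0.6732
  mid=-1.31986 |R|=0.31986 →hi
  mid=-1.81639 |R|=0.81639 →hi
  mid=-2.06466 |R|=1.06466 →lo
  mid=-1.94052 |R|=0.94052 →hi
  mid=-2.00259 |R|=1.00259 →lo
  mid=-1.97156 |R|=0.97156 →hi
  mid=-1.98707 |R|=0.98707 →hi
  mid=-1.99483 |R|=0.99483 →hi
  ...
  [-2.00004,-1.99992] ⇒ x*=-2.0000
So |R|<1 on (-2.0000, 0).

(-2.0000,0); λ=-7 ⇒ h* = 0.2857.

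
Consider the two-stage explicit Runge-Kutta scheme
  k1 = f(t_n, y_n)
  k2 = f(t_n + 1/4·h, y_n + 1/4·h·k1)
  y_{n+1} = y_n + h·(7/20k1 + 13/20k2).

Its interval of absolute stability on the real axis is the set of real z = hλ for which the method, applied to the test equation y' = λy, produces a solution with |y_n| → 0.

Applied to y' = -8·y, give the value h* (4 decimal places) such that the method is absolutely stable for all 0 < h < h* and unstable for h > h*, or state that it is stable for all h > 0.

(-6.1538,0); λ=-8 ⇒ h* = (80/13)/8 = 0.7692.

With y'=λy (z=hλ):
  k1=λy_n ⇒ h·k1=z·y_n;  k2=λ(1+1/4z)y_n ⇒ h·k2=z(1+1/4z)y_n
  y_{n+1}/y_n = 1 + 7/20z + 13/20z(1+1/4z) = 1 + z + 13/80z²
  ⇒ R(z) = 1 + z + 13/80z².

Need |R(x)|<1, x<0.
x=-1.06: |R|=0.1226
R=1: x+13/80x²=0 ⇒ x=−80/13=-6.1538; min R=1−1/(4·13/80)=-0.5385>−1
Confirm numerically:
  x=-4.021: |R|=0.39363 <1
  x=-2.990: |R|=0.53723 <1
  x=-2.779: |R|=0.52404 <1
  x=-6.408: |R|=1.26465 >1
  x=-6.373: |R|=1.22696 >1
So |R|<1 on (-6.1538, 0).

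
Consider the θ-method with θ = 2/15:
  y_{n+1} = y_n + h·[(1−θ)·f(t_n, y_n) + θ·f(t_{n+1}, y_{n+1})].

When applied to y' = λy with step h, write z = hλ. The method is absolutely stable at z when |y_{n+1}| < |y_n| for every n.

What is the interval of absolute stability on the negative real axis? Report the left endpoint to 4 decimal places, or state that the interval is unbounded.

z∈(-2.7273,0).

Test eqn y'=λy, z=hλ:
  y_{n+1} = y_n + z·[13/15·y_n + 2/15·y_{n+1}] ⇒ (1 − 2/15z)y_{n+1} = (1 + 13/15z)y_n
  so R(z) = (1 + 13/15z)/(1 − 2/15z).

Find x<0 with |R(x)|<1.
x=-1.39: |R|=0.1727
R=−1: 1+13/15x = −1+2/15x ⇒ -11/15x=2 ⇒ x=2/(-11/15)=-2.7273
Confirm numerically:
  x=-2.057: |R|=0.61426 <1
  x=-1.960: |R|=0.55391 <1
  x=-1.828: |R|=0.46977 <1
  x=-3.049: |R|=1.16774 >1
  x=-3.003: |R|=1.14439 >1
So |R|<1 on (-2.7273, 0).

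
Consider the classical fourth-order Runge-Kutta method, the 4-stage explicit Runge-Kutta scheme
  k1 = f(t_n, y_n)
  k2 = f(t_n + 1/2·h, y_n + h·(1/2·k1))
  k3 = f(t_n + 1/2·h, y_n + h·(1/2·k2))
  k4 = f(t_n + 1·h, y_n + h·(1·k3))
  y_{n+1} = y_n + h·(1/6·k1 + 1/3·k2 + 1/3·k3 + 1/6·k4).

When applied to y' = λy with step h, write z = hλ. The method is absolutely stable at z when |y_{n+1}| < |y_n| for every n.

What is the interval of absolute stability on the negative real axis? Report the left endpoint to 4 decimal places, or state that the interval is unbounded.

(-2.7853, 0).

Test eqn y'=λy, z=hλ:
  order 4, 4-stage ⇒ R(z)=1+z+z^2/2+z^3/6+z^4/24
  (e.g. R(-1.16)=0.32809, |R|=0.32809)

Find x<0 with |R(x)|<1.
x=-1.16: |R|=0.3281
|R(-2.47)|=0.6198 |R(-2.24)|=0.4446 |R(-1.29)|=0.2997
Bisect:
  x_lo=-3.6424 |R|=3.2711  x_hi=-0.1823 |R|=0.8333
  mid=-1.91236 |R|=0.30785 →hi
  mid=-2.77738 |R|=0.98813 →hi
  mid=-3.20989 |R|=1.85301 →lo
  mid=-2.99363 |R|=1.36232 →lo
  mid=-2.88551 |R|=1.16191 →lo
  mid=-2.83144 |R|=1.07184 →lo
  mid=-2.80441 |R|=1.02921 →lo
  mid=-2.79090 |R|=1.00848 →lo
  mid=-2.78414 |R|=0.99826 →hi
  ...
  [-2.78540,-2.78519] ⇒ x*=-2.7853
So |R|<1 on (-2.7853, 0).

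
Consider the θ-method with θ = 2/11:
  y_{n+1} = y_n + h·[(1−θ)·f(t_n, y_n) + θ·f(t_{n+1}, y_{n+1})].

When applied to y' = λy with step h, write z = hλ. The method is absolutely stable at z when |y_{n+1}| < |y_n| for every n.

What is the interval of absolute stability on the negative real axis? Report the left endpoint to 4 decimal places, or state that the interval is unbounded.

Test eqn y'=λy, z=hλ:
  y_{n+1} = y_n + z·[9/11·y_n + 2/11·y_{n+1}] ⇒ (1 − 2/11z)y_{n+1} = (1 + 9/11z)y_n
  ⇒ R(z) = (1 + 9/11z)/(1 − 2/11z).

Solve |R(x)|<1 on ℝ⁻.
x=-0.86: |R|=0.2563
R=−1: 1+9/11x = −1+2/11x ⇒ -7/11x=2 ⇒ x=2/(-7/11)=-3.1429
Confirm numerically:
  x=-2.884: |R|=0.89194 <1
  x=-1.896: |R|=0.40995 <1
  x=-1.587: |R|=0.23162 <1
  x=-1.467: |R|=0.15810 <1
  x=-3.635: |R|=1.18856 >1
  x=-3.271: |R|=1.05113 >1
So |R|<1 on (-3.1429, 0).

(-3.1429, 0).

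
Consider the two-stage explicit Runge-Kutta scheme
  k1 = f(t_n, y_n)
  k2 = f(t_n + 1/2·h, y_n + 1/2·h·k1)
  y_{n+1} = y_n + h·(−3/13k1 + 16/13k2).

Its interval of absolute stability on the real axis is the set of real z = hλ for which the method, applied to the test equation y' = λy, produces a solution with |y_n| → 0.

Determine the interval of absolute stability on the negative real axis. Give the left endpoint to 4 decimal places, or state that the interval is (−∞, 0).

z∈(-1.6250,0).

Set f=λy, z=hλ:
  k1=λy_n ⇒ h·k1=z·y_n;  k2=λ(1+1/2z)y_n ⇒ h·k2=z(1+1/2z)y_n
  y_{n+1}/y_n = 1 − 3/13z + 16/13z(1+1/2z) = 1 + z + 8/13z²
  Hence R(z) = 1 + z + 8/13z².

Solve |R(x)|<1 on ℝ⁻.
x=-0.93: |R|=0.6022
R=1: x+8/13x²=0 ⇒ x=−13/8=-1.6250; min R=1−1/(4·8/13)=0.5938>−1
Confirm numerically:
  x=-1.506: |R|=0.88971 <1
  x=-0.994: |R|=0.61402 <1
  x=-0.787: |R|=0.59415 <1
  x=-2.052: |R|=1.53920 >1
  x=-1.744: |R|=1.12771 >1
So |R|<1 on (-1.6250, 0).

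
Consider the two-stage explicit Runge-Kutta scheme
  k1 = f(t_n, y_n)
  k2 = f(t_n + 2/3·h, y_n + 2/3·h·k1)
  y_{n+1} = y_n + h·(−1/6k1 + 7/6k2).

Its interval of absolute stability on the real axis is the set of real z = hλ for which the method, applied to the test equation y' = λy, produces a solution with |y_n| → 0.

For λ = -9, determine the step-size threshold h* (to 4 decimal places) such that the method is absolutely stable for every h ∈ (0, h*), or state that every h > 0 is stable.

On y'=λy, z=hλ:
  k1=λy_n ⇒ h·k1=z·y_n;  k2=λ(1+2/3z)y_n ⇒ h·k2=z(1+2/3z)y_n
  y_{n+1}/y_n = 1 − 1/6z + 7/6z(1+2/3z) = 1 + z + 7/9z²
  Hence R(z) = 1 + z + 7/9z².

Boundary: |R(x)|=1, x<0.
x=-0.73: |R|=0.6845
R=1: x+7/9x²=0 ⇒ x=−9/7=-1.2857; min R=1−1/(4·7/9)=0.6786>−1
Confirm numerically:
  x=-1.225: |R|=0.94215 <1
  x=-1.065: |R|=0.81717 <1
  x=-0.938: |R|=0.74632 <1
  x=-0.593: |R|=0.68050 <1
  x=-1.603: |R|=1.39558 >1
  x=-1.504: |R|=1.25535 >1
  x=-1.473: |R|=1.21457 >1
So |R|<1 on (-1.2857, 0).

(-1.2857,0); λ=-9 ⇒ h* = (9/7)/9 = 0.1429.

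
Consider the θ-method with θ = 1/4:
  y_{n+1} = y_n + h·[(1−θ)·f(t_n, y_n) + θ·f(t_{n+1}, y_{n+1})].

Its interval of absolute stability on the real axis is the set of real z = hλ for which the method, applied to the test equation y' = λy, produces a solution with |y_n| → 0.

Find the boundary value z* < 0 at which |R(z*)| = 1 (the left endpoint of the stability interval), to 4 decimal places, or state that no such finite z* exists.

left endpoint -4.0000.

Set f=λy, z=hλ:
  y_{n+1} = y_n + z·[3/4·y_n + 1/4·y_{n+1}] ⇒ (1 − 1/4z)y_{n+1} = (1 + 3/4z)y_n
  R(z) = (1 + 3/4z)/(1 − 1/4z).

Find x<0 with |R(x)|<1.
x=-1.71: |R|=0.1979
R=−1: 1+3/4x = −1+1/4x ⇒ -1/2x=2 ⇒ x=2/(-1/2)=-4.0000
Confirm numerically:
  x=-3.046: |R|=0.72921 <1
  x=-2.983: |R|=0.70872 <1
  x=-1.617: |R|=0.15150 <1
  x=-4.599: |R|=1.13932 >1
  x=-4.345: |R|=1.08268 >1
  x=-4.236: |R|=1.05731 >1
Interval (-4.0000, 0).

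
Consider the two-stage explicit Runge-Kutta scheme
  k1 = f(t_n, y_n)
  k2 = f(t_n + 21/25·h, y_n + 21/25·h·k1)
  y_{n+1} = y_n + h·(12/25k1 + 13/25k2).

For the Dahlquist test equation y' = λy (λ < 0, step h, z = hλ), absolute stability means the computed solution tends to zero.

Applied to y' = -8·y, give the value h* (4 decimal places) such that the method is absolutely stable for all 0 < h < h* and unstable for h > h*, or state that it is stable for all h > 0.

(-2.2894,0); λ=-8 ⇒ h* = (625/273)/8 = 0.2862.

On y'=λy, z=hλ:
  k1=λy_n ⇒ h·k1=z·y_n;  k2=λ(1+21/25z)y_n ⇒ h·k2=z(1+21/25z)y_n
  y_{n+1}/y_n = 1 + 12/25z + 13/25z(1+21/25z) = 1 + z + 273/625z²
  Hence R(z) = 1 + z + 273/625z².

Need |R(x)|<1, x<0.
x=-0.6: |R|=0.5572
R=1: x+273/625x²=0 ⇒ x=−625/273=-2.2894; min R=1−1/(4·273/625)=0.4277>−1
Confirm numerically:
  x=-1.804: |R|=0.61753 <1
  x=-1.407: |R|=0.45771 <1
  x=-1.227: |R|=0.43062 <1
  x=-0.945: |R|=0.44507 <1
  x=-2.862: |R|=1.71585 >1
  x=-2.669: |R|=1.44257 >1
  x=-2.487: |R|=1.21468 >1
So |R|<1 on (-2.2894, 0).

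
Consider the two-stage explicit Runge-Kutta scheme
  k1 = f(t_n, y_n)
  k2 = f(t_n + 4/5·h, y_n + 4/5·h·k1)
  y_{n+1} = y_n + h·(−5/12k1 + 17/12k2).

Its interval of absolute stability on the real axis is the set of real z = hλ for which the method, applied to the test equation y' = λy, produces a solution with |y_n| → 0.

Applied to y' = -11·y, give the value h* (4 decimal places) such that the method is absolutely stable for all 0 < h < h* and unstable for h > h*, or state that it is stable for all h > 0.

Test eqn y'=λy, z=hλ:
  k1=λy_n ⇒ h·k1=z·y_n;  k2=λ(1+4/5z)y_n ⇒ h·k2=z(1+4/5z)y_n
  y_{n+1}/y_n = 1 − 5/12z + 17/12z(1+4/5z) = 1 + z + 17/15z²
  ⇒ R(z) = 1 + z + 17/15z².

Need |R(x)|<1, x<0.
x=-0.54: |R|=0.7905
R=1: x+17/15x²=0 ⇒ x=−15/17=-0.8824; min R=1−1/(4·17/15)=0.7794>−1
Confirm numerically:
  x=-0.860: |R|=0.97821 <1
  x=-0.830: |R|=0.95075 <1
  x=-0.594: |R|=0.80588 <1
  x=-0.445: |R|=0.77943 <1
  x=-1.106: |R|=1.28033 >1
  x=-0.920: |R|=1.03925 >1
So |R|<1 on (-0.8824, 0).

(-0.8824,0); λ=-11 ⇒ h* = (15/17)/11 = 0.0802.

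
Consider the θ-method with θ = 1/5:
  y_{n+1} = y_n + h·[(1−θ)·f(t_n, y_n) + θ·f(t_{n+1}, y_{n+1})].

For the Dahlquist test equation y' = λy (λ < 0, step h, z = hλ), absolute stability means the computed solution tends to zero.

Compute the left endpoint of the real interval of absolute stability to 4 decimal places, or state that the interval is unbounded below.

z* = -3.3333.

Set f=λy, z=hλ:
  y_{n+1} = y_n + z·[4/5·y_n + 1/5·y_{n+1}] ⇒ (1 − 1/5z)y_{n+1} = (1 + 4/5z)y_n
  R(z) = (1 + 4/5z)/(1 − 1/5z).

Solve |R(x)|<1 on ℝ⁻.
x=-1.35: |R|=0.0630
R=−1: 1+4/5x = −1+1/5x ⇒ -3/5x=2 ⇒ x=2/(-3/5)=-3.3333
Confirm numerically:
  x=-2.825: |R|=0.80511 <1
  x=-2.574: |R|=0.69923 <1
  x=-1.978: |R|=0.41731 <1
  x=-1.416: |R|=0.10349 <1
  x=-3.914: |R|=1.19542 >1
  x=-3.895: |R|=1.18943 >1
  x=-3.634: |R|=1.10447 >1
So |R|<1 on (-3.3333, 0).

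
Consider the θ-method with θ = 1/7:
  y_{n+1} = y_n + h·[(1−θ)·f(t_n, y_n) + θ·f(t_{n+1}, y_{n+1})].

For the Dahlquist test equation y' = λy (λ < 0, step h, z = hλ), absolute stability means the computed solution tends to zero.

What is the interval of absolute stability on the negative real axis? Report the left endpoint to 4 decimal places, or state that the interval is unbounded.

z∈(-2.8000,0).

With y'=λy (z=hλ):
  y_{n+1} = y_n + z·[6/7·y_n + 1/7·y_{n+1}] ⇒ (1 − 1/7z)y_{n+1} = (1 + 6/7z)y_n
  R(z) = (1 + 6/7z)/(1 − 1/7z).

Find x<0 with |R(x)|<1.
x=-0.95: |R|=0.1635
R=−1: 1+6/7x = −1+1/7x ⇒ -5/7x=2 ⇒ x=2/(-5/7)=-2.8000
Confirm numerically:
  x=-2.566: |R|=0.87769 <1
  x=-2.012: |R|=0.56281 <1
  x=-1.492: |R|=0.22986 <1
  x=-3.188: |R|=1.19042 >1
  x=-2.933: |R|=1.06695 >1
  x=-2.903: |R|=1.05200 >1
So |R|<1 on (-2.8000, 0).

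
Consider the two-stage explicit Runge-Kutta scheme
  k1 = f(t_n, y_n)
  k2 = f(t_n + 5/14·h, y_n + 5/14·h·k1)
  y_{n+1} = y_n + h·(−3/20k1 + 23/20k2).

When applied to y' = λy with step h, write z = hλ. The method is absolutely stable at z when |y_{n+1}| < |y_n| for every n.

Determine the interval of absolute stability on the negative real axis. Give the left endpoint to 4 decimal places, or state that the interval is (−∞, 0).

(-2.4348, 0).

On y'=λy, z=hλ:
  k1=λy_n ⇒ h·k1=z·y_n;  k2=λ(1+5/14z)y_n ⇒ h·k2=z(1+5/14z)y_n
  y_{n+1}/y_n = 1 − 3/20z + 23/20z(1+5/14z) = 1 + z + 23/56z²
  ⇒ R(z) = 1 + z + 23/56z².

Find x<0 with |R(x)|<1.
x=-1.06: |R|=0.4015
R=1: x+23/56x²=0 ⇒ x=−56/23=-2.4348; min R=1−1/(4·23/56)=0.3913>−1
Confirm numerically:
  x=-2.322: |R|=0.89244 <1
  x=-1.706: |R|=0.48936 <1
  x=-1.701: |R|=0.48736 <1
  x=-1.004: |R|=0.41001 <1
  x=-2.620: |R|=1.19931 >1
  x=-2.575: |R|=1.14829 >1
Stable set (-2.4348, 0).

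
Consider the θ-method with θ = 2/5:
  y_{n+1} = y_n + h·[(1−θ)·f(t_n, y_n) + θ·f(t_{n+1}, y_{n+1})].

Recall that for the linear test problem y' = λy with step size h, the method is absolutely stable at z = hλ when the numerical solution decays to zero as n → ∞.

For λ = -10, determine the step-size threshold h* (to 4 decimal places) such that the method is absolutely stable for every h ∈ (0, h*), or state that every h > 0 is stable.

(-10.0000,0); λ=-10 ⇒ h* = (10)/10 = 1.0000.

With y'=λy (z=hλ):
  y_{n+1} = y_n + z·[3/5·y_n + 2/5·y_{n+1}] ⇒ (1 − 2/5z)y_{n+1} = (1 + 3/5z)y_n
  ⇒ R(z) = (1 + 3/5z)/(1 − 2/5z).

Solve |R(x)|<1 on ℝ⁻.
x=-0.75: |R|=0.4231
R=−1: 1+3/5x = −1+2/5x ⇒ -1/5x=2 ⇒ x=2/(-1/5)=-10.0000
Confirm numerically:
  x=-9.209: |R|=0.96622 <1
  x=-9.054: |R|=0.95906 <1
  x=-6.248: |R|=0.78555 <1
  x=-4.933: |R|=0.65916 <1
  x=-10.255: |R|=1.01000 >1
  x=-10.147: |R|=1.00581 >1
  x=-10.129: |R|=1.00511 >1
Interval (-10.0000, 0).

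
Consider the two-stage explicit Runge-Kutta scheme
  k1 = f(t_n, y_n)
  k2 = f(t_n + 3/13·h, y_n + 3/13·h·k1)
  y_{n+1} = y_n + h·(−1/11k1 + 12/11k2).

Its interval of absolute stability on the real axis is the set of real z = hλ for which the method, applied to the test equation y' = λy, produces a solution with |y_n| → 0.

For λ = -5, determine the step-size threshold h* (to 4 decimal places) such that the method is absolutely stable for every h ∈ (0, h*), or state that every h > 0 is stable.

Set f=λy, z=hλ:
  k1=λy_n ⇒ h·k1=z·y_n;  k2=λ(1+3/13z)y_n ⇒ h·k2=z(1+3/13z)y_n
  y_{n+1}/y_n = 1 − 1/11z + 12/11z(1+3/13z) = 1 + z + 36/143z²
  ⇒ R(z) = 1 + z + 36/143z².

Solve |R(x)|<1 on ℝ⁻.
x=-0.33: |R|=0.6974
R=1: x+36/143x²=0 ⇒ x=−143/36=-3.9722; min R=1−1/(4·36/143)=0.0069>−1
Confirm numerically:
  x=-3.640: |R|=0.69556 <1
  x=-2.128: |R|=0.01201 <1
  x=-2.076: |R|=0.00898 <1
  x=-4.470: |R|=1.56016 >1
  x=-4.001: |R|=1.02899 >1
Interval (-3.9722, 0).

(-3.9722,0); λ=-5 ⇒ h* = (143/36)/5 = 0.7944.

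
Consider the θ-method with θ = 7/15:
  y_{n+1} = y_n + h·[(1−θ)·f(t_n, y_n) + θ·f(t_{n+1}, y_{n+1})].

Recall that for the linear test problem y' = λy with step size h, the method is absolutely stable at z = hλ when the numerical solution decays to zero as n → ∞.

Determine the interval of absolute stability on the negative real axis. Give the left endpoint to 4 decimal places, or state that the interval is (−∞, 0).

z∈(-30.0000,0).

Test eqn y'=λy, z=hλ:
  y_{n+1} = y_n + z·[8/15·y_n + 7/15·y_{n+1}] ⇒ (1 − 7/15z)y_{n+1} = (1 + 8/15z)y_n
  ⇒ R(z) = (1 + 8/15z)/(1 − 7/15z).

Need |R(x)|<1, x<0.
x=-1.63: |R|=0.0742
R=−1: 1+8/15x = −1+7/15x ⇒ -1/15x=2 ⇒ x=2/(-1/15)=-30.0000
Confirm numerically:
  x=-29.528: |R|=0.99787 <1
  x=-28.671: |R|=0.99384 <1
  x=-26.826: |R|=0.98435 <1
  x=-30.411: |R|=1.00180 >1
  x=-30.193: |R|=1.00085 >1
  x=-30.082: |R|=1.00036 >1
Interval (-30.0000, 0).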